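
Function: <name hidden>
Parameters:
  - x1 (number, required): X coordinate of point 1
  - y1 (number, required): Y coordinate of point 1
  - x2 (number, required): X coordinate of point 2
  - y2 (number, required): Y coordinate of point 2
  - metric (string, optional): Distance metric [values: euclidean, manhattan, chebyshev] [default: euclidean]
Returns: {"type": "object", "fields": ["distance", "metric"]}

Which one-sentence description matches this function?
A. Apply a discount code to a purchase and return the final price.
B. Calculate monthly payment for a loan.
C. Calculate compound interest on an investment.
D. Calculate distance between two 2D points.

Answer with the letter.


Parameters x1, y1, x2, y2, metric and return ["distance", "metric"] fit: Calculate distance between two 2D points.
D


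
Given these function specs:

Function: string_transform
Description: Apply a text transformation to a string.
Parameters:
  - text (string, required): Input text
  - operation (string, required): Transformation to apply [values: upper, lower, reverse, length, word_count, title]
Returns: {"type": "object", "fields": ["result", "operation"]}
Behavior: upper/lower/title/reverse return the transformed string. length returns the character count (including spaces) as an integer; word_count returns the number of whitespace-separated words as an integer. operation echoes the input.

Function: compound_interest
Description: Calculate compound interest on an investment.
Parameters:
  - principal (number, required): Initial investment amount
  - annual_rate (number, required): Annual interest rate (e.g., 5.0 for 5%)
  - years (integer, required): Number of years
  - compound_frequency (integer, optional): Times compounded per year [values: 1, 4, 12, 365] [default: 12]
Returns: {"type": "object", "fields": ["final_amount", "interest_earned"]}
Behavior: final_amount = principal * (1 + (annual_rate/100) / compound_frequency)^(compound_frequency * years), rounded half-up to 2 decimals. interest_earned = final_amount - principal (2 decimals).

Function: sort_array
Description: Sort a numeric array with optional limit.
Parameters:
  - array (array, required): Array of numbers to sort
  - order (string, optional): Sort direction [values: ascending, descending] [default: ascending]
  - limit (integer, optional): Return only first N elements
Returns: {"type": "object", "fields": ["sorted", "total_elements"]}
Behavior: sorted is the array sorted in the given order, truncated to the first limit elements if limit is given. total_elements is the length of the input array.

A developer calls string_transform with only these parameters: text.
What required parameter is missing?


Required parameters: text, operation
Provided: text
Missing: operation
operation


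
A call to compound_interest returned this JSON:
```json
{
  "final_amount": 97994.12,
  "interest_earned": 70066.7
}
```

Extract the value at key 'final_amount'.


97994.12


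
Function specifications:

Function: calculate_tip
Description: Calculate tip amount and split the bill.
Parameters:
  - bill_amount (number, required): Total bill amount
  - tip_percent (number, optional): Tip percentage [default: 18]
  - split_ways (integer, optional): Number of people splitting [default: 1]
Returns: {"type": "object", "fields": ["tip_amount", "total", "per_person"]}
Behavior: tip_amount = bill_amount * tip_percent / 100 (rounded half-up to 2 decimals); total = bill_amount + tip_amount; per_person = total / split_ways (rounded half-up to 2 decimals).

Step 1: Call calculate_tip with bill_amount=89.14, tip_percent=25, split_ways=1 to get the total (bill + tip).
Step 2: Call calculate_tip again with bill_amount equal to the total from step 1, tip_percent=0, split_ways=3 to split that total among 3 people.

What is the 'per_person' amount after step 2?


Step 1: calculate_tip(bill_amount=89.14, tip_percent=25, split_ways=1)
  tip_amount = 89.14 * 25/100 = 22.285 -> 22.29
  total = 89.14 + 22.29 = 111.43
  per_person = 111.43 / 1 = 111.43 -> 111.43
  -> total = 111.43
Step 2: calculate_tip(bill_amount=111.43, tip_percent=0, split_ways=3)
  tip_amount = 111.43 * 0/100 = 0 -> 0.00
  total = 111.43 + 0.00 = 111.43
  per_person = 111.43 / 3 = 37.143333 -> 37.14
  -> per_person = 37.14
$37.14


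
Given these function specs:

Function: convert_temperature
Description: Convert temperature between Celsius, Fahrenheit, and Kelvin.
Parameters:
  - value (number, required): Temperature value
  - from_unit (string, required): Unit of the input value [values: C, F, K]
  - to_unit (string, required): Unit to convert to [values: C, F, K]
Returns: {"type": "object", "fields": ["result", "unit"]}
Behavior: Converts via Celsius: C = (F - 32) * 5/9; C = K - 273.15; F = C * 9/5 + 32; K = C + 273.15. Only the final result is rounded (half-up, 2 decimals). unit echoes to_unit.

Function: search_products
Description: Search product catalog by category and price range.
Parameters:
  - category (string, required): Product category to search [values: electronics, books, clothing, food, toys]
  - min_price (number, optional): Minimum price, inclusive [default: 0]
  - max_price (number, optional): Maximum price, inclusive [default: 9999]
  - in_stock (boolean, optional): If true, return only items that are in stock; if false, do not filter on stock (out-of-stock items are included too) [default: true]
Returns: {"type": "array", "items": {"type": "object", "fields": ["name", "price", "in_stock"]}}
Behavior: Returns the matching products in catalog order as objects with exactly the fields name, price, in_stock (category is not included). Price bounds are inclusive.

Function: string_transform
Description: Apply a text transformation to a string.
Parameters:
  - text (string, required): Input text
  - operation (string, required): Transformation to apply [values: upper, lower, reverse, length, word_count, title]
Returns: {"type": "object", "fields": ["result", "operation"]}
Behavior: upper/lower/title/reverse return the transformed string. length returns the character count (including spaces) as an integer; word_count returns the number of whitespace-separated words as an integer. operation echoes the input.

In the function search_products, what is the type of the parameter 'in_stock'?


The search_products spec declares:
  - in_stock (boolean, optional): If true, return only items that are in stock; if false, do not filter on stock (out-of-stock items are included too) [default: true]
Type:
boolean


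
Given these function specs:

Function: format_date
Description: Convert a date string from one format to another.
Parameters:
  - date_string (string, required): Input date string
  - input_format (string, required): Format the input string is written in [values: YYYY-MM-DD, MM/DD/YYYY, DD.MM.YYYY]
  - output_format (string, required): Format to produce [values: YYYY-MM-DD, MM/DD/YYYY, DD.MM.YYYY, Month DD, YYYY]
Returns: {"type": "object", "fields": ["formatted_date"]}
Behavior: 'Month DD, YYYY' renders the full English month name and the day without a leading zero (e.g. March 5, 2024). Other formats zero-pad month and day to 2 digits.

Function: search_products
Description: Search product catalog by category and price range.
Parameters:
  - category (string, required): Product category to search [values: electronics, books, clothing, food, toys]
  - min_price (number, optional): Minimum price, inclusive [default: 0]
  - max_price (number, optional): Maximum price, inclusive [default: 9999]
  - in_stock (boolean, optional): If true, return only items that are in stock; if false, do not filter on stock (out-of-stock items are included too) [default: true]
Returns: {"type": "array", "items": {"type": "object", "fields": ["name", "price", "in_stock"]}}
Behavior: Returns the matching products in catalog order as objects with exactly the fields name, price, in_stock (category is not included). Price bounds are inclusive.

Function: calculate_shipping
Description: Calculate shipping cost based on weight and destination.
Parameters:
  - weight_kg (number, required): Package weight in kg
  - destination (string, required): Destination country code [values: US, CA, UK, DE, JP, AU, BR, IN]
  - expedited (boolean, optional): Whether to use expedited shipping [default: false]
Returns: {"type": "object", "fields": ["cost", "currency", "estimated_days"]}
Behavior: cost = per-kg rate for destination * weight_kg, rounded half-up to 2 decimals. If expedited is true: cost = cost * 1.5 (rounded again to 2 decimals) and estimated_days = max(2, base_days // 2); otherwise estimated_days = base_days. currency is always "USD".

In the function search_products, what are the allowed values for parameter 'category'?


The search_products spec declares:
  - category (string, required): Product category to search [values: electronics, books, clothing, food, toys]
Allowed values:
electronics, books, clothing, food, toys


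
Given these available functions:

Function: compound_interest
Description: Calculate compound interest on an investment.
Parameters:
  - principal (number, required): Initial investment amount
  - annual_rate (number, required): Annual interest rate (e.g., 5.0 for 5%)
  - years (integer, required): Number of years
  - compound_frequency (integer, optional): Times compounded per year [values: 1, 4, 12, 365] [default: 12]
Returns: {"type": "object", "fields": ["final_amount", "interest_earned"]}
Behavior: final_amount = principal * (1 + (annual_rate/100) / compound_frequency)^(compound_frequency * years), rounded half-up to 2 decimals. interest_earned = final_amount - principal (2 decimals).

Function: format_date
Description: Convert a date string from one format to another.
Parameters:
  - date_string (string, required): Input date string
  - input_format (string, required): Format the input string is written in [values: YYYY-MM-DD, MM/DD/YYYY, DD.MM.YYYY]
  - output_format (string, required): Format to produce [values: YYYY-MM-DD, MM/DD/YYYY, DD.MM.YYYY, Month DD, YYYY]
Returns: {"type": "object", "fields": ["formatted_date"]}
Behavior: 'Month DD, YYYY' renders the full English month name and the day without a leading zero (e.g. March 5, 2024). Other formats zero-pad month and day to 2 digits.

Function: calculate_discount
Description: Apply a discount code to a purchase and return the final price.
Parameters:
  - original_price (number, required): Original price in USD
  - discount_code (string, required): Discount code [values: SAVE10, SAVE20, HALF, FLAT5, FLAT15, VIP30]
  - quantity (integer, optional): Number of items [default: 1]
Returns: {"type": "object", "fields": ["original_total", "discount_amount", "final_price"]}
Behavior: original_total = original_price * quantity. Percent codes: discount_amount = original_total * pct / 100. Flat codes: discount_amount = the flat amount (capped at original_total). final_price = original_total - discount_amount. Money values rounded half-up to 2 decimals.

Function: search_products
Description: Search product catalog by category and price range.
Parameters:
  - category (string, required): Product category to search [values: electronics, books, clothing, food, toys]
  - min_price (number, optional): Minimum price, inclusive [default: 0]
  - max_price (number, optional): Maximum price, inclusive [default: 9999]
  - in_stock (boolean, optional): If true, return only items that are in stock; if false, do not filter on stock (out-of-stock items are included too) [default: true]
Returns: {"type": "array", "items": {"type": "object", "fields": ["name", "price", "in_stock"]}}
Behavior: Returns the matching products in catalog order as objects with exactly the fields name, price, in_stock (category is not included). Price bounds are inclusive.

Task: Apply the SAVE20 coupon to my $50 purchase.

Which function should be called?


The task needs a function whose description is: Apply a discount code to a purchase and return the final price.
calculate_discount


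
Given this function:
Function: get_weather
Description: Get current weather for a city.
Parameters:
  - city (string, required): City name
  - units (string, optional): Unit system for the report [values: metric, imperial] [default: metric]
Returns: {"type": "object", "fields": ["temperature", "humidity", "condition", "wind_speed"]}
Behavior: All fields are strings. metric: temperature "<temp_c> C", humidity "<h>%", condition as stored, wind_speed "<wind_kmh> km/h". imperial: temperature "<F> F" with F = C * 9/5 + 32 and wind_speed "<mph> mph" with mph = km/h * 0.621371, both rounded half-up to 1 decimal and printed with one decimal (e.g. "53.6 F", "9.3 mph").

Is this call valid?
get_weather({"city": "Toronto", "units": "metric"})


Checking all required parameters present and types match... All valid.
Valid


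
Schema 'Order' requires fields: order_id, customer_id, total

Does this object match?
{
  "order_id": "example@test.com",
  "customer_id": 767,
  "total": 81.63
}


Checking required fields... All present.
Valid - all required fields present


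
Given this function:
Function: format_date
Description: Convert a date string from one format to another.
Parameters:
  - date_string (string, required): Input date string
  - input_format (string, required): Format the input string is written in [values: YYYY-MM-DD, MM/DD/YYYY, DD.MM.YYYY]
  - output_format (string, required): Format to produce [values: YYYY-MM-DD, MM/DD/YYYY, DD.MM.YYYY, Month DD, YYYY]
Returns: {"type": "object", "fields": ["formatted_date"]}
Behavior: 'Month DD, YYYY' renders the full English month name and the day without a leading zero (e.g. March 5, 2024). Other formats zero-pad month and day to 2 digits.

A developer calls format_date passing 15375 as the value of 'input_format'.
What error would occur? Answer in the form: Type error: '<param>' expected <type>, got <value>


Spec: 'input_format' is declared as string; 15375 is an integer.
Type error: 'input_format' expected string, got 15375


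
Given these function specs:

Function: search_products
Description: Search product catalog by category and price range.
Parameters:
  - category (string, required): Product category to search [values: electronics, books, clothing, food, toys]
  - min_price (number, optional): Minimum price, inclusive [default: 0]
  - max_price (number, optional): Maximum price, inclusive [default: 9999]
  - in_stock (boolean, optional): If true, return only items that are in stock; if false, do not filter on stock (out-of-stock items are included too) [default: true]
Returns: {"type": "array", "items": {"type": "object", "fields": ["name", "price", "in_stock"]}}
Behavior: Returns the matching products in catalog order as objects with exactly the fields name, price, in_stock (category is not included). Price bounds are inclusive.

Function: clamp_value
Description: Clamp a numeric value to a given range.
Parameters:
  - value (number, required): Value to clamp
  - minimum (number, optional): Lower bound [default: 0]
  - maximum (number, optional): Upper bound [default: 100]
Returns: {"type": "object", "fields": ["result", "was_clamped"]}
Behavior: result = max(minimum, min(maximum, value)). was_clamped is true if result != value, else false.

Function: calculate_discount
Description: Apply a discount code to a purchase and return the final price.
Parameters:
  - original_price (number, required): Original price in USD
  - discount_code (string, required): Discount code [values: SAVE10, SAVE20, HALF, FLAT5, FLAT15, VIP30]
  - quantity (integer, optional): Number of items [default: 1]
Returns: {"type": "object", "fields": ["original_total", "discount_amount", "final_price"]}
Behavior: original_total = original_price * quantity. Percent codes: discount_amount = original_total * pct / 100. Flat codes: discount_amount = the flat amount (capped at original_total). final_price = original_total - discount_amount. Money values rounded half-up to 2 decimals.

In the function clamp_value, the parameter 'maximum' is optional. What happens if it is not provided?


The clamp_value spec declares:
  - maximum (number, optional): Upper bound [default: 100]
It defaults to 100


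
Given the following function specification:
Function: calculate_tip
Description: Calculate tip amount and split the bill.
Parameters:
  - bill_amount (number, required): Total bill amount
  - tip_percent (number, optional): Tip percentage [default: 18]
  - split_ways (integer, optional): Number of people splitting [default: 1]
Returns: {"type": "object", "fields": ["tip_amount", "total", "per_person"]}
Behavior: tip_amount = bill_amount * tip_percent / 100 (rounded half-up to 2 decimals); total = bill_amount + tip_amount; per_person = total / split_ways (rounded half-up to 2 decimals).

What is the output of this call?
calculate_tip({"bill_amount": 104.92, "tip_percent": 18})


Defaults applied: split_ways=1
tip_amount = 104.92 * 18/100 = 18.8856 -> 18.89
total = 104.92 + 18.89 = 123.81
per_person = 123.81 / 1 = 123.81 -> 123.81
Output:
{"tip_amount": 18.89, "total": 123.81, "per_person": 123.81}


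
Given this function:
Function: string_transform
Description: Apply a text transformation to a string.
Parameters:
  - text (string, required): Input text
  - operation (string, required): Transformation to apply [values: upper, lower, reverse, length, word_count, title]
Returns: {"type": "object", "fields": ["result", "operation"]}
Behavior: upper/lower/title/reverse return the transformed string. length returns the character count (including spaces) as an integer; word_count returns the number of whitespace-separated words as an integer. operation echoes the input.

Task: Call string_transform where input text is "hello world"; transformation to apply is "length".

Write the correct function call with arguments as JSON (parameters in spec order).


Mapping each described value to its parameter name:
  'Input text' -> text = "hello world"
  'Transformation to apply' -> operation = "length"
string_transform({"text": "hello world", "operation": "length"})


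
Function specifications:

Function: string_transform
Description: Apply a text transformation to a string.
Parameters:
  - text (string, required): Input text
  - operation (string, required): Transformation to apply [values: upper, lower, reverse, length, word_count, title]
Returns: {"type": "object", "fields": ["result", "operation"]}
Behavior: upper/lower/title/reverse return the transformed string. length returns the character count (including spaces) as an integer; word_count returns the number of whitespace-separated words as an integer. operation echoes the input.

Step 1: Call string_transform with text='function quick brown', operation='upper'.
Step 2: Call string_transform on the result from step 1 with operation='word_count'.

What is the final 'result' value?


Step 1: string_transform(text='function quick brown', operation='upper')
  -> result = 'FUNCTION QUICK BROWN'
Step 2: string_transform(text='FUNCTION QUICK BROWN', operation='word_count')
  words: FUNCTION, QUICK, BROWN -> 3
  -> result = 3
3


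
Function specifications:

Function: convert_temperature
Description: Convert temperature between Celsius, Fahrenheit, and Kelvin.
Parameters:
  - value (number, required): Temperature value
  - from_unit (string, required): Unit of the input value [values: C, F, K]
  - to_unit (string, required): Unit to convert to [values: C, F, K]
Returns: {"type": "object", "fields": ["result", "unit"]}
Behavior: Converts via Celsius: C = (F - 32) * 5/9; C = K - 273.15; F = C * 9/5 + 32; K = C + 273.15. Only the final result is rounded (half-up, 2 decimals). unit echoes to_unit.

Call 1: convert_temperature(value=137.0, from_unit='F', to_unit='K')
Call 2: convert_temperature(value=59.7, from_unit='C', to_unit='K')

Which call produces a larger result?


Call 1:
  To C: (137 - 32) * 5/9 = 58.333333
  To K: 58.333333 + 273.15 = 331.483333
  Round to 2 decimals: 331.48
  -> 331.48 K
Call 2:
  Input already in C: 59.7
  To K: 59.7 + 273.15 = 332.85
  Round to 2 decimals: 332.85
  -> 332.85 K
Call 2 (332.85 K)


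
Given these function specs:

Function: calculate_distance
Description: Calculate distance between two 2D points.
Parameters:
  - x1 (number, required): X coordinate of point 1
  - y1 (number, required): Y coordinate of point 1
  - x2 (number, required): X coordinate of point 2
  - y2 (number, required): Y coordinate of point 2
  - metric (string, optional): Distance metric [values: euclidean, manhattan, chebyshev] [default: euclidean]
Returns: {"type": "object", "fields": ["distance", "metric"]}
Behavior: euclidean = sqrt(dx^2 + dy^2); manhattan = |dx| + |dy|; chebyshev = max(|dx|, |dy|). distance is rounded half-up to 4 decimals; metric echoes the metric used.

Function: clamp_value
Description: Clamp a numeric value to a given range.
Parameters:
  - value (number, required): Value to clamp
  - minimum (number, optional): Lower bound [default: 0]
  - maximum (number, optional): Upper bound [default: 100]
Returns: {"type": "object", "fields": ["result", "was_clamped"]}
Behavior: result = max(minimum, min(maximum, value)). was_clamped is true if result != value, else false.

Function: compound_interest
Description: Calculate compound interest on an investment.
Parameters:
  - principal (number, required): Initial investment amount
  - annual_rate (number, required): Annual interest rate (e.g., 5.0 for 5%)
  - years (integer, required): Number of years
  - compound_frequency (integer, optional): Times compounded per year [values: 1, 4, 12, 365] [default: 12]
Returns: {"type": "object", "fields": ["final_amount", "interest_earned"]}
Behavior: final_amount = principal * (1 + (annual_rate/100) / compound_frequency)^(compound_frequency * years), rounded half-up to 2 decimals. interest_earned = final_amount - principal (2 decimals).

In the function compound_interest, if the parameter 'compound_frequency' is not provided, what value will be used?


The compound_interest spec declares:
  - compound_frequency (integer, optional): Times compounded per year [values: 1, 4, 12, 365] [default: 12]
Default:
12


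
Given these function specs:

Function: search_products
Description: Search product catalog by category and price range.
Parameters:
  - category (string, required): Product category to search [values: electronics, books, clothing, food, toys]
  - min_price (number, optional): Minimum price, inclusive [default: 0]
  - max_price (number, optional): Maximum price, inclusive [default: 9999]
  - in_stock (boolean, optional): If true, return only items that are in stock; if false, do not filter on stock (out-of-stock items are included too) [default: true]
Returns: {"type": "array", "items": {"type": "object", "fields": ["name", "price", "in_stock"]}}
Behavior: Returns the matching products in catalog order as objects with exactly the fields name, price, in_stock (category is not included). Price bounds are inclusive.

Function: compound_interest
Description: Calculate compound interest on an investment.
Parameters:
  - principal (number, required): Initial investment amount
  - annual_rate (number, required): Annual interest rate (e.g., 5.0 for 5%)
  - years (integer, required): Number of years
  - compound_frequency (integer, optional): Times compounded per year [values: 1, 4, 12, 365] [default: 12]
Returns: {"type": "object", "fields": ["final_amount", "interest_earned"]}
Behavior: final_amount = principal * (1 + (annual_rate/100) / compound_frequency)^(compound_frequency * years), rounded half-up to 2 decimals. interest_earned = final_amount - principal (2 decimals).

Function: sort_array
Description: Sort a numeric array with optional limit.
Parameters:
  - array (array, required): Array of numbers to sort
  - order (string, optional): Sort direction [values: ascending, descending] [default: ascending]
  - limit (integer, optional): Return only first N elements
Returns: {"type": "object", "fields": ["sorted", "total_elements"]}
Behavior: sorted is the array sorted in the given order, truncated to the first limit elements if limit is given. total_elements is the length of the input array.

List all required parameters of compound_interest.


Parameters of compound_interest and their required/optional flag:
  principal: required
  annual_rate: required
  years: required
  compound_frequency: optional
annual_rate, principal, years


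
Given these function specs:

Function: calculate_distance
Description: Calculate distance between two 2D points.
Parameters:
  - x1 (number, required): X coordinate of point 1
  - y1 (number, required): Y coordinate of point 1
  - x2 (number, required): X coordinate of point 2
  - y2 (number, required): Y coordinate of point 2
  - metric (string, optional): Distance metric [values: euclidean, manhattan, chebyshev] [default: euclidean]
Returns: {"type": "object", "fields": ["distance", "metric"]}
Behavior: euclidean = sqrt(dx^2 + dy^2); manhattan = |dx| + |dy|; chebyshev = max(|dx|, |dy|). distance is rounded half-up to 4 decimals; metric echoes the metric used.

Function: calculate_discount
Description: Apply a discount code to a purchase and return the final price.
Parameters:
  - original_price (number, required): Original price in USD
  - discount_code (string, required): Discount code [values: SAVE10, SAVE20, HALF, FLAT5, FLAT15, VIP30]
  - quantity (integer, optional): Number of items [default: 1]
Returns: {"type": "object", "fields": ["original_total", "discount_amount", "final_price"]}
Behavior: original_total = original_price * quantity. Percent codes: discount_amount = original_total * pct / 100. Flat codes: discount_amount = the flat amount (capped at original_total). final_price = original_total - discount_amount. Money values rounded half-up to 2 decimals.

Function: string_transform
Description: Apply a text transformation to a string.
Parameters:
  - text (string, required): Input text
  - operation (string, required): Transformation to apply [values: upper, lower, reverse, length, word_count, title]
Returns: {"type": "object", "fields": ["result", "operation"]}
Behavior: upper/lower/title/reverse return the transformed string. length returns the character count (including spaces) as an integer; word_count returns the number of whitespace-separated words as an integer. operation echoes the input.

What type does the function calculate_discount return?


The calculate_discount spec declares Returns: {"type": "object", "fields": ["original_total", "discount_amount", "final_price"]}
Type:
object


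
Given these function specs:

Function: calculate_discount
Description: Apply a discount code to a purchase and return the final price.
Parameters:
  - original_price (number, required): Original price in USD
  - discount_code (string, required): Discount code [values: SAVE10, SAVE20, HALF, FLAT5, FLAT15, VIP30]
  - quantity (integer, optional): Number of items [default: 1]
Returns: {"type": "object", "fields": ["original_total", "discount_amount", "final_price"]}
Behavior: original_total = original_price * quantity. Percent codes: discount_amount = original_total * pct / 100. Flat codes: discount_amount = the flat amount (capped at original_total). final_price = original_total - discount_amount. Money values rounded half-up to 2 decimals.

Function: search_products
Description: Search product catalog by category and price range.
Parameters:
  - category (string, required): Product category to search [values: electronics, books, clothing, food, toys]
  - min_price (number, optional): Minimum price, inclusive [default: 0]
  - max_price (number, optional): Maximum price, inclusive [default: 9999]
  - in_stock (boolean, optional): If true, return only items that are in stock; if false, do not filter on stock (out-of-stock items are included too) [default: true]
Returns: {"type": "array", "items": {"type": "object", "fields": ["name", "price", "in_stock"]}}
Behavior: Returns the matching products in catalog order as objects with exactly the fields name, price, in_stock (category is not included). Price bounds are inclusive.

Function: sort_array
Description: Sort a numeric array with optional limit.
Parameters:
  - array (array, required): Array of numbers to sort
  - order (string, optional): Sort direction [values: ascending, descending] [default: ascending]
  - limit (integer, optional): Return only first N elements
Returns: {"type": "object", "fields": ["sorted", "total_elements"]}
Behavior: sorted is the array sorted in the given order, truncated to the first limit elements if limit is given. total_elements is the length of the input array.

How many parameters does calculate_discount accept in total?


Parameters of calculate_discount: original_price (required), discount_code (required), quantity (optional)
Total:
3


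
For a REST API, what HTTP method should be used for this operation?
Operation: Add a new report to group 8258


GET = read, POST = create, PUT = update/replace, DELETE = remove
This operation is a create.
POST


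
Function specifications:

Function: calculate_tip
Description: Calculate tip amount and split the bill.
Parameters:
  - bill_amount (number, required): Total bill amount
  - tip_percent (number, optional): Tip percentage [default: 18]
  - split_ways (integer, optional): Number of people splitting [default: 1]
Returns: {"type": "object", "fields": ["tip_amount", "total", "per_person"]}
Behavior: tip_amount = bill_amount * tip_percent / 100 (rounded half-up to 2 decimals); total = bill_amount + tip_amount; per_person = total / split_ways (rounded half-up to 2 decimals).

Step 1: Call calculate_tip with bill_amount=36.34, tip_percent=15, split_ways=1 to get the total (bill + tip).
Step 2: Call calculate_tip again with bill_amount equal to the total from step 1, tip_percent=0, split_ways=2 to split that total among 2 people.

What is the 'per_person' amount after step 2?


Step 1: calculate_tip(bill_amount=36.34, tip_percent=15, split_ways=1)
  tip_amount = 36.34 * 15/100 = 5.451 -> 5.45
  total = 36.34 + 5.45 = 41.79
  per_person = 41.79 / 1 = 41.79 -> 41.79
  -> total = 41.79
Step 2: calculate_tip(bill_amount=41.79, tip_percent=0, split_ways=2)
  tip_amount = 41.79 * 0/100 = 0 -> 0.00
  total = 41.79 + 0.00 = 41.79
  per_person = 41.79 / 2 = 20.895 -> 20.90
  -> per_person = 20.90
$20.90


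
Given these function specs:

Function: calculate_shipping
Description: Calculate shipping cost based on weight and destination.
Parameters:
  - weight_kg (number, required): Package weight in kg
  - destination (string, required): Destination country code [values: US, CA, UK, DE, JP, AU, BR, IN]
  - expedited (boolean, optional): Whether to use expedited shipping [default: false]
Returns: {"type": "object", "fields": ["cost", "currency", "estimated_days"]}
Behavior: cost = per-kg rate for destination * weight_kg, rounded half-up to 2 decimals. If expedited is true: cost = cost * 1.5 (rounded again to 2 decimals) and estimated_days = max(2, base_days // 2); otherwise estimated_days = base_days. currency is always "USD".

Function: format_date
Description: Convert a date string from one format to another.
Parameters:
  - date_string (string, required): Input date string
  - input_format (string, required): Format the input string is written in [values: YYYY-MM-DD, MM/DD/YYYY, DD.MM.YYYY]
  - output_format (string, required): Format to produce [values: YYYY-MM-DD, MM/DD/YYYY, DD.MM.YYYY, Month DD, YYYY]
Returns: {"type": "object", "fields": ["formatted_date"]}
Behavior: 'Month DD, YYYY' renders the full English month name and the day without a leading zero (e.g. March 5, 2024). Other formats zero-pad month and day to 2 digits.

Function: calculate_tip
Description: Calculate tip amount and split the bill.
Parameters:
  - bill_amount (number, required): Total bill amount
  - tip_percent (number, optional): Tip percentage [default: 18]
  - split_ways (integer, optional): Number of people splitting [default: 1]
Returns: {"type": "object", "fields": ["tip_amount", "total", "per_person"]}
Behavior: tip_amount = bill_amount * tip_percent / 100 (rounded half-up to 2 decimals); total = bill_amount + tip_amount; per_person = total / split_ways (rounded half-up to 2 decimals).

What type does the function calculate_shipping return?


The calculate_shipping spec declares Returns: {"type": "object", "fields": ["cost", "currency", "estimated_days"]}
Type:
object


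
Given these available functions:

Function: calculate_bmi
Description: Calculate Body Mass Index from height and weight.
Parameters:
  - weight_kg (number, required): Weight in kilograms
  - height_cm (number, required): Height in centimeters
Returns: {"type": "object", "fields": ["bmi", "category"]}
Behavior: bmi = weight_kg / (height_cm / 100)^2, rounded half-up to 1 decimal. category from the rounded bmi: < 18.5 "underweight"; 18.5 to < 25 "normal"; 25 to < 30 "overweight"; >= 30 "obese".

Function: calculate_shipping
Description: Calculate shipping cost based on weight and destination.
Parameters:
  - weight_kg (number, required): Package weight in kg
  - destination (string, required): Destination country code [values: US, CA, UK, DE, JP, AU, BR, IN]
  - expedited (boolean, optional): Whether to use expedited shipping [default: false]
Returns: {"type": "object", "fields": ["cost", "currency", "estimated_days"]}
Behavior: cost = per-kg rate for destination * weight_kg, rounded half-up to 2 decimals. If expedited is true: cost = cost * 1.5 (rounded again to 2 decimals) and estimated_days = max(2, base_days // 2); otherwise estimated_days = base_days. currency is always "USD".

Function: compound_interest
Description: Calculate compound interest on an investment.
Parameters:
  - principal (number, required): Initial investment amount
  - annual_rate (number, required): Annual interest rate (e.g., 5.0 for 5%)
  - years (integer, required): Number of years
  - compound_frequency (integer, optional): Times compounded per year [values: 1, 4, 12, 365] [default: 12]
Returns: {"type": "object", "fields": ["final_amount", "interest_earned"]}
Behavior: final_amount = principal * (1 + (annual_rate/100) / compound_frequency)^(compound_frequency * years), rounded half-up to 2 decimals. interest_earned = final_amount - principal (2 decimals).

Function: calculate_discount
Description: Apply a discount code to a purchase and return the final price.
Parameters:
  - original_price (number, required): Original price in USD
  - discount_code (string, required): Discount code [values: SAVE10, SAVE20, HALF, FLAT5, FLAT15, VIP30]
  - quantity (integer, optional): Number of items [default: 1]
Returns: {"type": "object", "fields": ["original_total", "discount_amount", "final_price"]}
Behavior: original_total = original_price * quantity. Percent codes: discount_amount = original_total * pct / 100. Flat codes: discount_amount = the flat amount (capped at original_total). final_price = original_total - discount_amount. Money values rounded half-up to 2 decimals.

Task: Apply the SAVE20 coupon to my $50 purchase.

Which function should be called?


The task needs a function whose description is: Apply a discount code to a purchase and return the final price.
calculate_discount


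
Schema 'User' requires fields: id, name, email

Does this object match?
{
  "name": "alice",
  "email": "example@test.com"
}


Checking required fields...
Missing: id
Invalid - missing required field 'id'


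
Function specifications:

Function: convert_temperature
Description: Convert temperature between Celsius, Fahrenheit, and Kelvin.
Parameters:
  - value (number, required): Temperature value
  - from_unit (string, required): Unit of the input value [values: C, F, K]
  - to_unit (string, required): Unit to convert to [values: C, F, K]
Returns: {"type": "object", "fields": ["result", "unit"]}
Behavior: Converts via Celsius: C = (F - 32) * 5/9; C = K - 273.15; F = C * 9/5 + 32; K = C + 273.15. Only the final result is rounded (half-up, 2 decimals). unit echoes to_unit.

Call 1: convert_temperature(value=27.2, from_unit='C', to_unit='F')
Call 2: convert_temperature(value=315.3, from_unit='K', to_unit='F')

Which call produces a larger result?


Call 1:
  Input already in C: 27.2
  To F: 27.2 * 9/5 + 32 = 80.96
  Round to 2 decimals: 80.96
  -> 80.96 F
Call 2:
  To C: 315.3 - 273.15 = 42.15
  To F: 42.15 * 9/5 + 32 = 107.87
  Round to 2 decimals: 107.87
  -> 107.87 F
Call 2 (107.87 F)


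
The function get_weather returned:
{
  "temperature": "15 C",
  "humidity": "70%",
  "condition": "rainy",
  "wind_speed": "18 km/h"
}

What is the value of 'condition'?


rainy


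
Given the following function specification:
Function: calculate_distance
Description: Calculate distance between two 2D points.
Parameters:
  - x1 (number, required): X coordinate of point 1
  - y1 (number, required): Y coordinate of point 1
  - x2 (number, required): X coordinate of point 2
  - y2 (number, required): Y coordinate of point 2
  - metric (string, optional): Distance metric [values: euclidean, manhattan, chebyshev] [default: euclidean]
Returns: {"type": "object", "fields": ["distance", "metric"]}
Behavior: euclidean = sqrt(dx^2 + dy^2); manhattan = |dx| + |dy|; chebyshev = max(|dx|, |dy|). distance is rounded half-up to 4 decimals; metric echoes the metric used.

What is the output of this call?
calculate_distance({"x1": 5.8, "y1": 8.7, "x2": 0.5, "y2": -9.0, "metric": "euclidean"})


|dx| = |0.5 - 5.8| = 5.3; |dy| = |-9 - 8.7| = 17.7
euclidean: sqrt(5.3^2 + 17.7^2) = sqrt(341.38) = 18.476472
Round to 4 decimals: 18.4765
Output:
{"distance": 18.4765, "metric": "euclidean"}


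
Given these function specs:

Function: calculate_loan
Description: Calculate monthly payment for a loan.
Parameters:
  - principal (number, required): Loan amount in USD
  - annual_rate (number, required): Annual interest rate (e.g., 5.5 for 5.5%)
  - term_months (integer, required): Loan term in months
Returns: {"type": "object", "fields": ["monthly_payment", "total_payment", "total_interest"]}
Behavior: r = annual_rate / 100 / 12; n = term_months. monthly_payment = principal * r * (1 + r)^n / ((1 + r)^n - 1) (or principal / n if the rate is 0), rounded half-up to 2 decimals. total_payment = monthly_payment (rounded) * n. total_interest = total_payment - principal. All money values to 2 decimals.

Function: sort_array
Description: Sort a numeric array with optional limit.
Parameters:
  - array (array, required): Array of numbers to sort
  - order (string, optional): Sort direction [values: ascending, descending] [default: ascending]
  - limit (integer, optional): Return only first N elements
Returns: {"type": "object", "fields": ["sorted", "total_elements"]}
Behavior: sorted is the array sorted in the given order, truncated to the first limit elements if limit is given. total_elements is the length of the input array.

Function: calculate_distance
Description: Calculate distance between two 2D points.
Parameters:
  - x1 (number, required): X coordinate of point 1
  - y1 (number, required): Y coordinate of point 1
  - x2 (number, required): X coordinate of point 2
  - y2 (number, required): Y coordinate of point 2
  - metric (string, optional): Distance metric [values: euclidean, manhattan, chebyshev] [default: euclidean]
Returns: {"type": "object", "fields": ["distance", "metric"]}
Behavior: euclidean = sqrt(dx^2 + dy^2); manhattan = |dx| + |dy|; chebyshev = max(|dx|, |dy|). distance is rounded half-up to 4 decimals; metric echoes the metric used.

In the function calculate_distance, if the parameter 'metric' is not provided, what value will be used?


The calculate_distance spec declares:
  - metric (string, optional): Distance metric [values: euclidean, manhattan, chebyshev] [default: euclidean]
Default:
euclidean


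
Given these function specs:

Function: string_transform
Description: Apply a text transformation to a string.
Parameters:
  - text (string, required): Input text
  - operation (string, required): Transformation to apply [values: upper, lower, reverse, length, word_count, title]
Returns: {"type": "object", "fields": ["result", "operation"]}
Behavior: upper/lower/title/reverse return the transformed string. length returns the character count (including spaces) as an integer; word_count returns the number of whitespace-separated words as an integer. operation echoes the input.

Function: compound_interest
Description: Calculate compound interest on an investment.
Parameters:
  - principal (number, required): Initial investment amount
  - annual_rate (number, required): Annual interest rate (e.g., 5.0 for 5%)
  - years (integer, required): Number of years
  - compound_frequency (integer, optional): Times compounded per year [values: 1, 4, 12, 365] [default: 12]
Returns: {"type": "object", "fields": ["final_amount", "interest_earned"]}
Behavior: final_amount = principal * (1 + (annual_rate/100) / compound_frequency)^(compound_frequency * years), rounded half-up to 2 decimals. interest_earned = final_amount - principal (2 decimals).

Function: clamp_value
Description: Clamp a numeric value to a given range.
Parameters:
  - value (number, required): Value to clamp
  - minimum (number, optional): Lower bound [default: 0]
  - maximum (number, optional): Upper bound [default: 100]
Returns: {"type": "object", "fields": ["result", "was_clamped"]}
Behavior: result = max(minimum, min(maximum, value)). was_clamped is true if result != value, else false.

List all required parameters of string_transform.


Parameters of string_transform and their required/optional flag:
  text: required
  operation: required
operation, text
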